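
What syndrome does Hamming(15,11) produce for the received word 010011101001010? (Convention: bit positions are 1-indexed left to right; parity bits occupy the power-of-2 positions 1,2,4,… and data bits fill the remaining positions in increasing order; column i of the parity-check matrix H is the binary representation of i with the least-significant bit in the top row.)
Syndrome s = H · r^T (mod 2), r = 010011101001010:
  s[0] = (101010101010101)·(010011101001010) mod 2 = 0+0+0+0+1+0+1+0+1+0+0+0+0+0+0 mod 2 = 1
  s[1] = (011001100110011)·(010011101001010) mod 2 = 0+1+0+0+0+1+1+0+0+0+0+0+0+1+0 mod 2 = 0
  s[2] = (000111100001111)·(010011101001010) mod 2 = 0+0+0+0+1+1+1+0+0+0+0+1+0+1+0 mod 2 = 1
  s[3] = (000000011111111)·(010011101001010) mod 2 = 0+0+0+0+0+0+0+0+1+0+0+1+0+1+0 mod 2 = 1
Syndrome = 1011
Non-zero syndrome: error at position 13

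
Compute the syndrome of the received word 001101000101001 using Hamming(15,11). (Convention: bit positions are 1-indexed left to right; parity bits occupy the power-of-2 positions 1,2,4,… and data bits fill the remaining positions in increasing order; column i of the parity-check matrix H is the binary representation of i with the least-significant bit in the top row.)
Syndrome s = H · r^T (mod 2), r = 001101000101001:
  s[0] = (101010101010101)·(001101000101001) mod 2 = 0+0+1+0+0+0+0+0+0+0+0+0+0+0+1 mod 2 = 0
  s[1] = (011001100110011)·(001101000101001) mod 2 = 0+0+1+0+0+1+0+0+0+1+0+0+0+0+1 mod 2 = 0
  s[2] = (000111100001111)·(001101000101001) mod 2 = 0+0+0+1+0+1+0+0+0+0+0+1+0+0+1 mod 2 = 0
  s[3] = (000000011111111)·(001101000101001) mod 2 = 0+0+0+0+0+0+0+0+0+1+0+1+0+0+1 mod 2 = 1
Syndrome = 0001
Non-zero syndrome: error at position 8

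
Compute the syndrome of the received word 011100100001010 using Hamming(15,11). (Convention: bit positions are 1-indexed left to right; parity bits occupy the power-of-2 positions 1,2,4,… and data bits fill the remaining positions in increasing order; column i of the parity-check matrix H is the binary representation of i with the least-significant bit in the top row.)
Syndrome s = H · r^T (mod 2), r = 011100100001010:
  s[0] = (101010101010101)·(011100100001010) mod 2 = 0+0+1+0+0+0+1+0+0+0+0+0+0+0+0 mod 2 = 0
  s[1] = (011001100110011)·(011100100001010) mod 2 = 0+1+1+0+0+0+1+0+0+0+0+0+0+1+0 mod 2 = 0
  s[2] = (000111100001111)·(011100100001010) mod 2 = 0+0+0+1+0+0+1+0+0+0+0+1+0+1+0 mod 2 = 0
  s[3] = (000000011111111)·(011100100001010) mod 2 = 0+0+0+0+0+0+0+0+0+0+0+1+0+1+0 mod 2 = 0
Syndrome = 0000
s = 0: no error detected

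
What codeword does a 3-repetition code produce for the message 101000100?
Repeat each bit 3× and concatenate:
1→111  0→000  1→111  0→000  0→000  0→000  1→111  0→000  0→000
Codeword = 111000111000000000111000000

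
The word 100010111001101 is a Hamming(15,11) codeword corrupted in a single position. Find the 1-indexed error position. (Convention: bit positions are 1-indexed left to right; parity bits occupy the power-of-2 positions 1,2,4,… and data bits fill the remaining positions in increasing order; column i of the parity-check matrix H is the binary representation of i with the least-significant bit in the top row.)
Syndrome s = H · r^T (mod 2), r = 100010111001101:
  s[0] = (101010101010101)·(100010111001101) mod 2 = 1+0+0+0+1+0+1+0+1+0+0+0+1+0+1 mod 2 = 0
  s[1] = (011001100110011)·(100010111001101) mod 2 = 0+0+0+0+0+0+1+0+0+0+0+0+0+0+1 mod 2 = 0
  s[2] = (000111100001111)·(100010111001101) mod 2 = 0+0+0+0+1+0+1+0+0+0+0+1+1+0+1 mod 2 = 1
  s[3] = (000000011111111)·(100010111001101) mod 2 = 0+0+0+0+0+0+0+1+1+0+0+1+1+0+1 mod 2 = 1
Syndrome = 0011
Column i of H is the binary representation of i, so the syndrome is the binary index of the flipped bit.
Read s = 0011 with s[0] as LSB: 0·2^0 + 0·2^1 + 1·2^2 + 1·2^3 = 12.
Error is at bit position 12.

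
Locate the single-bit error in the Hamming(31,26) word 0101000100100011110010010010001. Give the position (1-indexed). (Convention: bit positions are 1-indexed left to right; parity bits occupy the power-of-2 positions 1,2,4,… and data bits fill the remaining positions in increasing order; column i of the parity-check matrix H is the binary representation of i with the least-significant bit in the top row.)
Syndrome s = H · r^T (mod 2), r = 0101000100100011110010010010001:
  s[0] = (1010101010101010101010101010101)·(0101000100100011110010010010001) mod 2 = 0+0+0+0+0+0+0+0+0+0+1+0+0+0+1+0+1+0+0+0+1+0+0+0+0+0+1+0+0+0+1 mod 2 = 0
  s[1] = (0110011001100110011001100110011)·(0101000100100011110010010010001) mod 2 = 0+1+0+0+0+0+0+0+0+0+1+0+0+0+1+0+0+1+0+0+0+0+0+0+0+0+1+0+0+0+1 mod 2 = 0
  s[2] = (0001111000011110000111100001111)·(0101000100100011110010010010001) mod 2 = 0+0+0+1+0+0+0+0+0+0+0+0+0+0+1+0+0+0+0+0+1+0+0+0+0+0+0+0+0+0+1 mod 2 = 0
  s[3] = (0000000111111110000000011111111)·(0101000100100011110010010010001) mod 2 = 0+0+0+0+0+0+0+1+0+0+1+0+0+0+1+0+0+0+0+0+0+0+0+1+0+0+1+0+0+0+1 mod 2 = 0
  s[4] = (0000000000000001111111111111111)·(0101000100100011110010010010001) mod 2 = 0+0+0+0+0+0+0+0+0+0+0+0+0+0+0+1+1+1+0+0+1+0+0+1+0+0+1+0+0+0+1 mod 2 = 1
Syndrome = 00001
Column i of H is the binary representation of i, so the syndrome is the binary index of the flipped bit.
Read s = 00001 with s[0] as LSB: 0·2^0 + 0·2^1 + 0·2^2 + 0·2^3 + 1·2^4 = 16.
Error is at bit position 16.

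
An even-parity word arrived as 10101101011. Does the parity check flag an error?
Sum of received bits: 1+0+1+0+1+1+0+1+0+1+1 = 7; 7 mod 2 = 1. Result is 1 ≠ 0 → error detected.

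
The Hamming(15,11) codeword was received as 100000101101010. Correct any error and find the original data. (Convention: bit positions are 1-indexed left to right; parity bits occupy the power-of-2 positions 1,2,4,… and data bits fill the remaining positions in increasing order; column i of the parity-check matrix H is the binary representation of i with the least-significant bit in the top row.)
Syndrome s = H · r^T (mod 2), r = 100000101101010:
  s[0] = (101010101010101)·(100000101101010) mod 2 = 1+0+0+0+0+0+1+0+1+0+0+0+0+0+0 mod 2 = 1
  s[1] = (011001100110011)·(100000101101010) mod 2 = 0+0+0+0+0+0+1+0+0+1+0+0+0+1+0 mod 2 = 1
  s[2] = (000111100001111)·(100000101101010) mod 2 = 0+0+0+0+0+0+1+0+0+0+0+1+0+1+0 mod 2 = 1
  s[3] = (000000011111111)·(100000101101010) mod 2 = 0+0+0+0+0+0+0+0+1+1+0+1+0+1+0 mod 2 = 0
Syndrome = 1110
Column 7 of H equals this syndrome → error at bit 7 (1-indexed).
Flip bit 7: 100000101101010 → 100000001101010
Extract data bits at positions {3,5,6,7,9,10,11,12,13,14,15}: 00001101010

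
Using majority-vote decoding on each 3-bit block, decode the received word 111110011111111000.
Split into 3-bit blocks and majority-vote each:
  block 1 = 111: 3 ones, 0 zeros → 1
  block 2 = 110: 2 ones, 1 zeros → 1
  block 3 = 011: 2 ones, 1 zeros → 1
  block 4 = 111: 3 ones, 0 zeros → 1
  block 5 = 111: 3 ones, 0 zeros → 1
  block 6 = 000: 0 ones, 3 zeros → 0
Decoded = 111110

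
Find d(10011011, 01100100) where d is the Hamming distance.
XOR = 11111111, count of 1s = 8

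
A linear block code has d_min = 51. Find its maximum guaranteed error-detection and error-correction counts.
(a) Detection requires d_min ≥ e+1, so e ≤ d_min − 1 = 50.
(b) Correction requires d_min ≥ 2t+1, so t ≤ ⌊(d_min − 1)/2⌋ = ⌊50/2⌋ = 25.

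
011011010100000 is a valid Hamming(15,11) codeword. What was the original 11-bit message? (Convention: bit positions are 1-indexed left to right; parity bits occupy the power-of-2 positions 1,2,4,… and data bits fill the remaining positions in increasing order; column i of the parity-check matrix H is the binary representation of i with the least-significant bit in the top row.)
Parity bits occupy power-of-2 positions; data bits are at positions {3,5,6,7,9,10,11,12,13,14,15} (1-indexed).
Extract: c[3]=1 c[5]=1 c[6]=1 c[7]=0 c[9]=0 c[10]=1 c[11]=0 c[12]=0 c[13]=0 c[14]=0 c[15]=0
Data = 11100100000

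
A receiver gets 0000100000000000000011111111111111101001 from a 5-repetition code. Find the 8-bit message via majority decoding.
Split into 5-bit blocks and majority-vote each:
  block 1 = 00001: 1 ones, 4 zeros → 0
  block 2 = 00000: 0 ones, 5 zeros → 0
  block 3 = 00000: 0 ones, 5 zeros → 0
  block 4 = 00000: 0 ones, 5 zeros → 0
  block 5 = 11111: 5 ones, 0 zeros → 1
  block 6 = 11111: 5 ones, 0 zeros → 1
  block 7 = 11111: 5 ones, 0 zeros → 1
  block 8 = 01001: 2 ones, 3 zeros → 0
Decoded = 00001110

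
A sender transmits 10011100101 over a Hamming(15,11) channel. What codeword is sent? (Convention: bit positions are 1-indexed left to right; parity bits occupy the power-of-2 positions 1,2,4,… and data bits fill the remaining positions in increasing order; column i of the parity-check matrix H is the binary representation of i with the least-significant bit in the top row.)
Codeword c = d · G (mod 2), d = 10011100101:
  c[0] = d·G[:,0] = (10011100101)·(11011010101) mod 2 = 1+0+0+1+1+0+0+0+1+0+1 mod 2 = 1
  c[1] = d·G[:,1] = (10011100101)·(10110110011) mod 2 = 1+0+0+1+0+1+0+0+0+0+1 mod 2 = 0
  c[2] = d·G[:,2] = (10011100101)·(10000000000) mod 2 = 1+0+0+0+0+0+0+0+0+0+0 mod 2 = 1
  c[3] = d·G[:,3] = (10011100101)·(01110001111) mod 2 = 0+0+0+1+0+0+0+0+1+0+1 mod 2 = 1
  c[4] = d·G[:,4] = (10011100101)·(01000000000) mod 2 = 0+0+0+0+0+0+0+0+0+0+0 mod 2 = 0
  c[5] = d·G[:,5] = (10011100101)·(00100000000) mod 2 = 0+0+0+0+0+0+0+0+0+0+0 mod 2 = 0
  c[6] = d·G[:,6] = (10011100101)·(00010000000) mod 2 = 0+0+0+1+0+0+0+0+0+0+0 mod 2 = 1
  c[7] = d·G[:,7] = (10011100101)·(00001111111) mod 2 = 0+0+0+0+1+1+0+0+1+0+1 mod 2 = 0
  c[8] = d·G[:,8] = (10011100101)·(00001000000) mod 2 = 0+0+0+0+1+0+0+0+0+0+0 mod 2 = 1
  c[9] = d·G[:,9] = (10011100101)·(00000100000) mod 2 = 0+0+0+0+0+1+0+0+0+0+0 mod 2 = 1
  c[10] = d·G[:,10] = (10011100101)·(00000010000) mod 2 = 0+0+0+0+0+0+0+0+0+0+0 mod 2 = 0
  c[11] = d·G[:,11] = (10011100101)·(00000001000) mod 2 = 0+0+0+0+0+0+0+0+0+0+0 mod 2 = 0
  c[12] = d·G[:,12] = (10011100101)·(00000000100) mod 2 = 0+0+0+0+0+0+0+0+1+0+0 mod 2 = 1
  c[13] = d·G[:,13] = (10011100101)·(00000000010) mod 2 = 0+0+0+0+0+0+0+0+0+0+0 mod 2 = 0
  c[14] = d·G[:,14] = (10011100101)·(00000000001) mod 2 = 0+0+0+0+0+0+0+0+0+0+1 mod 2 = 1
Codeword = 101100101100101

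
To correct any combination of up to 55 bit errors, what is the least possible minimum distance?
Correcting t errors requires d_min ≥ 2t + 1 = 2·55 + 1 = 111.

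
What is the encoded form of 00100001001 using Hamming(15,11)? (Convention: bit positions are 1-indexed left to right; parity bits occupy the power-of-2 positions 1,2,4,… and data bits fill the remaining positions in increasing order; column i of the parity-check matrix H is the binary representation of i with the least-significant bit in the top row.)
Codeword c = d · G (mod 2), d = 00100001001:
  c[0] = d·G[:,0] = (00100001001)·(11011010101) mod 2 = 0+0+0+0+0+0+0+0+0+0+1 mod 2 = 1
  c[1] = d·G[:,1] = (00100001001)·(10110110011) mod 2 = 0+0+1+0+0+0+0+0+0+0+1 mod 2 = 0
  c[2] = d·G[:,2] = (00100001001)·(10000000000) mod 2 = 0+0+0+0+0+0+0+0+0+0+0 mod 2 = 0
  c[3] = d·G[:,3] = (00100001001)·(01110001111) mod 2 = 0+0+1+0+0+0+0+1+0+0+1 mod 2 = 1
  c[4] = d·G[:,4] = (00100001001)·(01000000000) mod 2 = 0+0+0+0+0+0+0+0+0+0+0 mod 2 = 0
  c[5] = d·G[:,5] = (00100001001)·(00100000000) mod 2 = 0+0+1+0+0+0+0+0+0+0+0 mod 2 = 1
  c[6] = d·G[:,6] = (00100001001)·(00010000000) mod 2 = 0+0+0+0+0+0+0+0+0+0+0 mod 2 = 0
  c[7] = d·G[:,7] = (00100001001)·(00001111111) mod 2 = 0+0+0+0+0+0+0+1+0+0+1 mod 2 = 0
  c[8] = d·G[:,8] = (00100001001)·(00001000000) mod 2 = 0+0+0+0+0+0+0+0+0+0+0 mod 2 = 0
  c[9] = d·G[:,9] = (00100001001)·(00000100000) mod 2 = 0+0+0+0+0+0+0+0+0+0+0 mod 2 = 0
  c[10] = d·G[:,10] = (00100001001)·(00000010000) mod 2 = 0+0+0+0+0+0+0+0+0+0+0 mod 2 = 0
  c[11] = d·G[:,11] = (00100001001)·(00000001000) mod 2 = 0+0+0+0+0+0+0+1+0+0+0 mod 2 = 1
  c[12] = d·G[:,12] = (00100001001)·(00000000100) mod 2 = 0+0+0+0+0+0+0+0+0+0+0 mod 2 = 0
  c[13] = d·G[:,13] = (00100001001)·(00000000010) mod 2 = 0+0+0+0+0+0+0+0+0+0+0 mod 2 = 0
  c[14] = d·G[:,14] = (00100001001)·(00000000001) mod 2 = 0+0+0+0+0+0+0+0+0+0+1 mod 2 = 1
Codeword = 100101000001001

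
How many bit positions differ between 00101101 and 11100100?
XOR = 11001001, count of 1s = 4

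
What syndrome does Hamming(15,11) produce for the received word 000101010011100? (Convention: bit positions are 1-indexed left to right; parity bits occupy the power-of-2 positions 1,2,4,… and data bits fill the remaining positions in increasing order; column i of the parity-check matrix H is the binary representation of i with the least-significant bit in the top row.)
Syndrome s = H · r^T (mod 2), r = 000101010011100:
  s[0] = (101010101010101)·(000101010011100) mod 2 = 0+0+0+0+0+0+0+0+0+0+1+0+1+0+0 mod 2 = 0
  s[1] = (011001100110011)·(000101010011100) mod 2 = 0+0+0+0+0+1+0+0+0+0+1+0+0+0+0 mod 2 = 0
  s[2] = (000111100001111)·(000101010011100) mod 2 = 0+0+0+1+0+1+0+0+0+0+0+1+1+0+0 mod 2 = 0
  s[3] = (000000011111111)·(000101010011100) mod 2 = 0+0+0+0+0+0+0+1+0+0+1+1+1+0+0 mod 2 = 0
Syndrome = 0000
s = 0: no error detected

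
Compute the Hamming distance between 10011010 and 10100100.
XOR = 00111110, count of 1s = 5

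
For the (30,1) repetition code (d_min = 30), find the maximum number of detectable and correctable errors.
Detection only: up to d_min − 1 = 29 errors.
Correction: up to ⌊(d_min − 1)/2⌋ = ⌊29/2⌋ = 14 errors.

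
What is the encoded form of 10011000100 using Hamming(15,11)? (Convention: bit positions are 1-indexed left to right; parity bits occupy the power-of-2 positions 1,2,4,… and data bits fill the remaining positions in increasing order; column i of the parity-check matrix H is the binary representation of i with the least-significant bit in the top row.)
Codeword c = d · G (mod 2), d = 10011000100:
  c[0] = d·G[:,0] = (10011000100)·(11011010101) mod 2 = 1+0+0+1+1+0+0+0+1+0+0 mod 2 = 0
  c[1] = d·G[:,1] = (10011000100)·(10110110011) mod 2 = 1+0+0+1+0+0+0+0+0+0+0 mod 2 = 0
  c[2] = d·G[:,2] = (10011000100)·(10000000000) mod 2 = 1+0+0+0+0+0+0+0+0+0+0 mod 2 = 1
  c[3] = d·G[:,3] = (10011000100)·(01110001111) mod 2 = 0+0+0+1+0+0+0+0+1+0+0 mod 2 = 0
  c[4] = d·G[:,4] = (10011000100)·(01000000000) mod 2 = 0+0+0+0+0+0+0+0+0+0+0 mod 2 = 0
  c[5] = d·G[:,5] = (10011000100)·(00100000000) mod 2 = 0+0+0+0+0+0+0+0+0+0+0 mod 2 = 0
  c[6] = d·G[:,6] = (10011000100)·(00010000000) mod 2 = 0+0+0+1+0+0+0+0+0+0+0 mod 2 = 1
  c[7] = d·G[:,7] = (10011000100)·(00001111111) mod 2 = 0+0+0+0+1+0+0+0+1+0+0 mod 2 = 0
  c[8] = d·G[:,8] = (10011000100)·(00001000000) mod 2 = 0+0+0+0+1+0+0+0+0+0+0 mod 2 = 1
  c[9] = d·G[:,9] = (10011000100)·(00000100000) mod 2 = 0+0+0+0+0+0+0+0+0+0+0 mod 2 = 0
  c[10] = d·G[:,10] = (10011000100)·(00000010000) mod 2 = 0+0+0+0+0+0+0+0+0+0+0 mod 2 = 0
  c[11] = d·G[:,11] = (10011000100)·(00000001000) mod 2 = 0+0+0+0+0+0+0+0+0+0+0 mod 2 = 0
  c[12] = d·G[:,12] = (10011000100)·(00000000100) mod 2 = 0+0+0+0+0+0+0+0+1+0+0 mod 2 = 1
  c[13] = d·G[:,13] = (10011000100)·(00000000010) mod 2 = 0+0+0+0+0+0+0+0+0+0+0 mod 2 = 0
  c[14] = d·G[:,14] = (10011000100)·(00000000001) mod 2 = 0+0+0+0+0+0+0+0+0+0+0 mod 2 = 0
Codeword = 001000101000100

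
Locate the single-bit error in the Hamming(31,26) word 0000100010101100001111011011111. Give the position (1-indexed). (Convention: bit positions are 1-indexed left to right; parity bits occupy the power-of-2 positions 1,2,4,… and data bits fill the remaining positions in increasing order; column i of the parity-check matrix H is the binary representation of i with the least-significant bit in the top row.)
Syndrome s = H · r^T (mod 2), r = 0000100010101100001111011011111:
  s[0] = (1010101010101010101010101010101)·(0000100010101100001111011011111) mod 2 = 0+0+0+0+1+0+0+0+1+0+1+0+1+0+0+0+0+0+1+0+1+0+0+0+1+0+1+0+1+0+1 mod 2 = 0
  s[1] = (0110011001100110011001100110011)·(0000100010101100001111011011111) mod 2 = 0+0+0+0+0+0+0+0+0+0+1+0+0+1+0+0+0+0+1+0+0+1+0+0+0+0+1+0+0+1+1 mod 2 = 1
  s[2] = (0001111000011110000111100001111)·(0000100010101100001111011011111) mod 2 = 0+0+0+0+1+0+0+0+0+0+0+0+1+1+0+0+0+0+0+1+1+1+0+0+0+0+0+1+1+1+1 mod 2 = 0
  s[3] = (0000000111111110000000011111111)·(0000100010101100001111011011111) mod 2 = 0+0+0+0+0+0+0+0+1+0+1+0+1+1+0+0+0+0+0+0+0+0+0+1+1+0+1+1+1+1+1 mod 2 = 1
  s[4] = (0000000000000001111111111111111)·(0000100010101100001111011011111) mod 2 = 0+0+0+0+0+0+0+0+0+0+0+0+0+0+0+0+0+0+1+1+1+1+0+1+1+0+1+1+1+1+1 mod 2 = 1
Syndrome = 01011
Column i of H is the binary representation of i, so the syndrome is the binary index of the flipped bit.
Read s = 01011 with s[0] as LSB: 0·2^0 + 1·2^1 + 0·2^2 + 1·2^3 + 1·2^4 = 26.
Error is at bit position 26.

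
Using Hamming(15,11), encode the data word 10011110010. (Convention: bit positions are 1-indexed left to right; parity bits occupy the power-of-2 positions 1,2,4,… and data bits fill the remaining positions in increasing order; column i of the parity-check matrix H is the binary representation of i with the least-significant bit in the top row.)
Codeword c = d · G (mod 2), d = 10011110010:
  c[0] = d·G[:,0] = (10011110010)·(11011010101) mod 2 = 1+0+0+1+1+0+1+0+0+0+0 mod 2 = 0
  c[1] = d·G[:,1] = (10011110010)·(10110110011) mod 2 = 1+0+0+1+0+1+1+0+0+1+0 mod 2 = 1
  c[2] = d·G[:,2] = (10011110010)·(10000000000) mod 2 = 1+0+0+0+0+0+0+0+0+0+0 mod 2 = 1
  c[3] = d·G[:,3] = (10011110010)·(01110001111) mod 2 = 0+0+0+1+0+0+0+0+0+1+0 mod 2 = 0
  c[4] = d·G[:,4] = (10011110010)·(01000000000) mod 2 = 0+0+0+0+0+0+0+0+0+0+0 mod 2 = 0
  c[5] = d·G[:,5] = (10011110010)·(00100000000) mod 2 = 0+0+0+0+0+0+0+0+0+0+0 mod 2 = 0
  c[6] = d·G[:,6] = (10011110010)·(00010000000) mod 2 = 0+0+0+1+0+0+0+0+0+0+0 mod 2 = 1
  c[7] = d·G[:,7] = (10011110010)·(00001111111) mod 2 = 0+0+0+0+1+1+1+0+0+1+0 mod 2 = 0
  c[8] = d·G[:,8] = (10011110010)·(00001000000) mod 2 = 0+0+0+0+1+0+0+0+0+0+0 mod 2 = 1
  c[9] = d·G[:,9] = (10011110010)·(00000100000) mod 2 = 0+0+0+0+0+1+0+0+0+0+0 mod 2 = 1
  c[10] = d·G[:,10] = (10011110010)·(00000010000) mod 2 = 0+0+0+0+0+0+1+0+0+0+0 mod 2 = 1
  c[11] = d·G[:,11] = (10011110010)·(00000001000) mod 2 = 0+0+0+0+0+0+0+0+0+0+0 mod 2 = 0
  c[12] = d·G[:,12] = (10011110010)·(00000000100) mod 2 = 0+0+0+0+0+0+0+0+0+0+0 mod 2 = 0
  c[13] = d·G[:,13] = (10011110010)·(00000000010) mod 2 = 0+0+0+0+0+0+0+0+0+1+0 mod 2 = 1
  c[14] = d·G[:,14] = (10011110010)·(00000000001) mod 2 = 0+0+0+0+0+0+0+0+0+0+0 mod 2 = 0
Codeword = 011000101110010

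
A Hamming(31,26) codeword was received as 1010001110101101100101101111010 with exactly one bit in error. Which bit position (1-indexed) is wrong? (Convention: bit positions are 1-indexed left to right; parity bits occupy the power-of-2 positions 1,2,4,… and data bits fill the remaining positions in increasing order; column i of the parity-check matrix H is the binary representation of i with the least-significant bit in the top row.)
Syndrome s = H · r^T (mod 2), r = 1010001110101101100101101111010:
  s[0] = (1010101010101010101010101010101)·(1010001110101101100101101111010) mod 2 = 1+0+1+0+0+0+1+0+1+0+1+0+1+0+0+0+1+0+0+0+0+0+1+0+1+0+1+0+0+0+0 mod 2 = 0
  s[1] = (0110011001100110011001100110011)·(1010001110101101100101101111010) mod 2 = 0+0+1+0+0+0+1+0+0+0+1+0+0+1+0+0+0+0+0+0+0+1+1+0+0+1+1+0+0+1+0 mod 2 = 1
  s[2] = (0001111000011110000111100001111)·(1010001110101101100101101111010) mod 2 = 0+0+0+0+0+0+1+0+0+0+0+0+1+1+0+0+0+0+0+1+0+1+1+0+0+0+0+1+0+1+0 mod 2 = 0
  s[3] = (0000000111111110000000011111111)·(1010001110101101100101101111010) mod 2 = 0+0+0+0+0+0+0+1+1+0+1+0+1+1+0+0+0+0+0+0+0+0+0+0+1+1+1+1+0+1+0 mod 2 = 0
  s[4] = (0000000000000001111111111111111)·(1010001110101101100101101111010) mod 2 = 0+0+0+0+0+0+0+0+0+0+0+0+0+0+0+1+1+0+0+1+0+1+1+0+1+1+1+1+0+1+0 mod 2 = 0
Syndrome = 01000
Column i of H is the binary representation of i, so the syndrome is the binary index of the flipped bit.
Read s = 01000 with s[0] as LSB: 0·2^0 + 1·2^1 + 0·2^2 + 0·2^3 + 0·2^4 = 2.
Error is at bit position 2.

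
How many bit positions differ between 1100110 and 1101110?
XOR = 0001000, count of 1s = 1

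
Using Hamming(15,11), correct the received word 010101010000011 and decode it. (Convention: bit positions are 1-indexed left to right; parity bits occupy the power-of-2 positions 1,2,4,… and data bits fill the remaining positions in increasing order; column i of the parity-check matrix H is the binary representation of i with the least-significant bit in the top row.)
Syndrome s = H · r^T (mod 2), r = 010101010000011:
  s[0] = (101010101010101)·(010101010000011) mod 2 = 0+0+0+0+0+0+0+0+0+0+0+0+0+0+1 mod 2 = 1
  s[1] = (011001100110011)·(010101010000011) mod 2 = 0+1+0+0+0+1+0+0+0+0+0+0+0+1+1 mod 2 = 0
  s[2] = (000111100001111)·(010101010000011) mod 2 = 0+0+0+1+0+1+0+0+0+0+0+0+0+1+1 mod 2 = 0
  s[3] = (000000011111111)·(010101010000011) mod 2 = 0+0+0+0+0+0+0+1+0+0+0+0+0+1+1 mod 2 = 1
Syndrome = 1001
Column 9 of H equals this syndrome → error at bit 9 (1-indexed).
Flip bit 9: 010101010000011 → 010101011000011
Extract data bits at positions {3,5,6,7,9,10,11,12,13,14,15}: 00101000011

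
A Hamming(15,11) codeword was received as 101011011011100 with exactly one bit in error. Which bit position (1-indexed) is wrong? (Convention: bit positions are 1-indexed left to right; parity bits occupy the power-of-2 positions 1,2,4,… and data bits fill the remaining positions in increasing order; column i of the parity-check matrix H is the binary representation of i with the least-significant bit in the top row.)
Syndrome s = H · r^T (mod 2), r = 101011011011100:
  s[0] = (101010101010101)·(101011011011100) mod 2 = 1+0+1+0+1+0+0+0+1+0+1+0+1+0+0 mod 2 = 0
  s[1] = (011001100110011)·(101011011011100) mod 2 = 0+0+1+0+0+1+0+0+0+0+1+0+0+0+0 mod 2 = 1
  s[2] = (000111100001111)·(101011011011100) mod 2 = 0+0+0+0+1+1+0+0+0+0+0+1+1+0+0 mod 2 = 0
  s[3] = (000000011111111)·(101011011011100) mod 2 = 0+0+0+0+0+0+0+1+1+0+1+1+1+0+0 mod 2 = 1
Syndrome = 0101
Column i of H is the binary representation of i, so the syndrome is the binary index of the flipped bit.
Read s = 0101 with s[0] as LSB: 0·2^0 + 1·2^1 + 0·2^2 + 1·2^3 = 10.
Error is at bit position 10.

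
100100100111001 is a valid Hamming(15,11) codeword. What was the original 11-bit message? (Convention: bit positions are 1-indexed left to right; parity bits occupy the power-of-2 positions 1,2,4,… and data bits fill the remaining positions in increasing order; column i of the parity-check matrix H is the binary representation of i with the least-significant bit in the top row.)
Parity bits occupy power-of-2 positions; data bits are at positions {3,5,6,7,9,10,11,12,13,14,15} (1-indexed).
Extract: c[3]=0 c[5]=0 c[6]=0 c[7]=1 c[9]=0 c[10]=1 c[11]=1 c[12]=1 c[13]=0 c[14]=0 c[15]=1
Data = 00010111001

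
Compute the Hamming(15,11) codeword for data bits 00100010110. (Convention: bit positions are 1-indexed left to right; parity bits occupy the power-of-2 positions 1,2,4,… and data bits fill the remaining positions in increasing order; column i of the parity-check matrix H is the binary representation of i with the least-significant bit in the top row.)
Codeword c = d · G (mod 2), d = 00100010110:
  c[0] = d·G[:,0] = (00100010110)·(11011010101) mod 2 = 0+0+0+0+0+0+1+0+1+0+0 mod 2 = 0
  c[1] = d·G[:,1] = (00100010110)·(10110110011) mod 2 = 0+0+1+0+0+0+1+0+0+1+0 mod 2 = 1
  c[2] = d·G[:,2] = (00100010110)·(10000000000) mod 2 = 0+0+0+0+0+0+0+0+0+0+0 mod 2 = 0
  c[3] = d·G[:,3] = (00100010110)·(01110001111) mod 2 = 0+0+1+0+0+0+0+0+1+1+0 mod 2 = 1
  c[4] = d·G[:,4] = (00100010110)·(01000000000) mod 2 = 0+0+0+0+0+0+0+0+0+0+0 mod 2 = 0
  c[5] = d·G[:,5] = (00100010110)·(00100000000) mod 2 = 0+0+1+0+0+0+0+0+0+0+0 mod 2 = 1
  c[6] = d·G[:,6] = (00100010110)·(00010000000) mod 2 = 0+0+0+0+0+0+0+0+0+0+0 mod 2 = 0
  c[7] = d·G[:,7] = (00100010110)·(00001111111) mod 2 = 0+0+0+0+0+0+1+0+1+1+0 mod 2 = 1
  c[8] = d·G[:,8] = (00100010110)·(00001000000) mod 2 = 0+0+0+0+0+0+0+0+0+0+0 mod 2 = 0
  c[9] = d·G[:,9] = (00100010110)·(00000100000) mod 2 = 0+0+0+0+0+0+0+0+0+0+0 mod 2 = 0
  c[10] = d·G[:,10] = (00100010110)·(00000010000) mod 2 = 0+0+0+0+0+0+1+0+0+0+0 mod 2 = 1
  c[11] = d·G[:,11] = (00100010110)·(00000001000) mod 2 = 0+0+0+0+0+0+0+0+0+0+0 mod 2 = 0
  c[12] = d·G[:,12] = (00100010110)·(00000000100) mod 2 = 0+0+0+0+0+0+0+0+1+0+0 mod 2 = 1
  c[13] = d·G[:,13] = (00100010110)·(00000000010) mod 2 = 0+0+0+0+0+0+0+0+0+1+0 mod 2 = 1
  c[14] = d·G[:,14] = (00100010110)·(00000000001) mod 2 = 0+0+0+0+0+0+0+0+0+0+0 mod 2 = 0
Codeword = 010101010010110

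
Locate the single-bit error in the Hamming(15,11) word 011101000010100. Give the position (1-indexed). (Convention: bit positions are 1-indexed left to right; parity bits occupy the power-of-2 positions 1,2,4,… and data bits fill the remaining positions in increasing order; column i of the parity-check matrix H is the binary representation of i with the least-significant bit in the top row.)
Syndrome s = H · r^T (mod 2), r = 011101000010100:
  s[0] = (101010101010101)·(011101000010100) mod 2 = 0+0+1+0+0+0+0+0+0+0+1+0+1+0+0 mod 2 = 1
  s[1] = (011001100110011)·(011101000010100) mod 2 = 0+1+1+0+0+1+0+0+0+0+1+0+0+0+0 mod 2 = 0
  s[2] = (000111100001111)·(011101000010100) mod 2 = 0+0+0+1+0+1+0+0+0+0+0+0+1+0+0 mod 2 = 1
  s[3] = (000000011111111)·(011101000010100) mod 2 = 0+0+0+0+0+0+0+0+0+0+1+0+1+0+0 mod 2 = 0
Syndrome = 1010
Column i of H is the binary representation of i, so the syndrome is the binary index of the flipped bit.
Read s = 1010 with s[0] as LSB: 1·2^0 + 0·2^1 + 1·2^2 + 0·2^3 = 5.
Error is at bit position 5.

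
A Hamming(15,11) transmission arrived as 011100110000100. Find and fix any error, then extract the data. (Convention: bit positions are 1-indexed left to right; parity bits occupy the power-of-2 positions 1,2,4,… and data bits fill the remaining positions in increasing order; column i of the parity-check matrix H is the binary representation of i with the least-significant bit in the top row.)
Syndrome s = H · r^T (mod 2), r = 011100110000100:
  s[0] = (101010101010101)·(011100110000100) mod 2 = 0+0+1+0+0+0+1+0+0+0+0+0+1+0+0 mod 2 = 1
  s[1] = (011001100110011)·(011100110000100) mod 2 = 0+1+1+0+0+0+1+0+0+0+0+0+0+0+0 mod 2 = 1
  s[2] = (000111100001111)·(011100110000100) mod 2 = 0+0+0+1+0+0+1+0+0+0+0+0+1+0+0 mod 2 = 1
  s[3] = (000000011111111)·(011100110000100) mod 2 = 0+0+0+0+0+0+0+1+0+0+0+0+1+0+0 mod 2 = 0
Syndrome = 1110
Column 7 of H equals this syndrome → error at bit 7 (1-indexed).
Flip bit 7: 011100110000100 → 011100010000100
Extract data bits at positions {3,5,6,7,9,10,11,12,13,14,15}: 10000000100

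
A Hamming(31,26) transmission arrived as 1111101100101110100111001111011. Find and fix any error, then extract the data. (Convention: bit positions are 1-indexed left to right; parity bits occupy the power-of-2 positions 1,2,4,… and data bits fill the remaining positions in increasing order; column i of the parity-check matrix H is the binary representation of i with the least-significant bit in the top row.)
Syndrome s = H · r^T (mod 2), r = 1111101100101110100111001111011:
  s[0] = (1010101010101010101010101010101)·(1111101100101110100111001111011) mod 2 = 1+0+1+0+1+0+1+0+0+0+1+0+1+0+1+0+1+0+0+0+1+0+0+0+1+0+1+0+0+0+1 mod 2 = 0
  s[1] = (0110011001100110011001100110011)·(1111101100101110100111001111011) mod 2 = 0+1+1+0+0+0+1+0+0+0+1+0+0+1+1+0+0+0+0+0+0+1+0+0+0+1+1+0+0+1+1 mod 2 = 1
  s[2] = (0001111000011110000111100001111)·(1111101100101110100111001111011) mod 2 = 0+0+0+1+1+0+1+0+0+0+0+0+1+1+1+0+0+0+0+1+1+1+0+0+0+0+0+1+0+1+1 mod 2 = 0
  s[3] = (0000000111111110000000011111111)·(1111101100101110100111001111011) mod 2 = 0+0+0+0+0+0+0+1+0+0+1+0+1+1+1+0+0+0+0+0+0+0+0+0+1+1+1+1+0+1+1 mod 2 = 1
  s[4] = (0000000000000001111111111111111)·(1111101100101110100111001111011) mod 2 = 0+0+0+0+0+0+0+0+0+0+0+0+0+0+0+0+1+0+0+1+1+1+0+0+1+1+1+1+0+1+1 mod 2 = 0
Syndrome = 01010
Column 10 of H equals this syndrome → error at bit 10 (1-indexed).
Flip bit 10: 1111101100101110100111001111011 → 1111101101101110100111001111011
Extract data bits at positions {3,5,6,7,9,10,11,12,13,14,15,17,18,19,20,21,22,23,24,25,26,27,28,29,30,31}: 11010110111100111001111011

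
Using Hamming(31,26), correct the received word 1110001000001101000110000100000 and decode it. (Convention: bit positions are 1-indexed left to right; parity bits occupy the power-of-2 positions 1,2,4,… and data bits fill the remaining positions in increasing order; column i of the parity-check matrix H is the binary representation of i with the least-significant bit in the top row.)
Syndrome s = H · r^T (mod 2), r = 1110001000001101000110000100000:
  s[0] = (1010101010101010101010101010101)·(1110001000001101000110000100000) mod 2 = 1+0+1+0+0+0+1+0+0+0+0+0+1+0+0+0+0+0+0+0+1+0+0+0+0+0+0+0+0+0+0 mod 2 = 1
  s[1] = (0110011001100110011001100110011)·(1110001000001101000110000100000) mod 2 = 0+1+1+0+0+0+1+0+0+0+0+0+0+1+0+0+0+0+0+0+0+0+0+0+0+1+0+0+0+0+0 mod 2 = 1
  s[2] = (0001111000011110000111100001111)·(1110001000001101000110000100000) mod 2 = 0+0+0+0+0+0+1+0+0+0+0+0+1+1+0+0+0+0+0+1+1+0+0+0+0+0+0+0+0+0+0 mod 2 = 1
  s[3] = (0000000111111110000000011111111)·(1110001000001101000110000100000) mod 2 = 0+0+0+0+0+0+0+0+0+0+0+0+1+1+0+0+0+0+0+0+0+0+0+0+0+1+0+0+0+0+0 mod 2 = 1
  s[4] = (0000000000000001111111111111111)·(1110001000001101000110000100000) mod 2 = 0+0+0+0+0+0+0+0+0+0+0+0+0+0+0+1+0+0+0+1+1+0+0+0+0+1+0+0+0+0+0 mod 2 = 0
Syndrome = 11110
Column 15 of H equals this syndrome → error at bit 15 (1-indexed).
Flip bit 15: 1110001000001101000110000100000 → 1110001000001111000110000100000
Extract data bits at positions {3,5,6,7,9,10,11,12,13,14,15,17,18,19,20,21,22,23,24,25,26,27,28,29,30,31}: 10010000111000110000100000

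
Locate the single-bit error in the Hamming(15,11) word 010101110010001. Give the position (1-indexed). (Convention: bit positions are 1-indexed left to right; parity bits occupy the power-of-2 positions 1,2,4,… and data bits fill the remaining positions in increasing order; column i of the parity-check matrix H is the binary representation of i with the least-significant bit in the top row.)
Syndrome s = H · r^T (mod 2), r = 010101110010001:
  s[0] = (101010101010101)·(010101110010001) mod 2 = 0+0+0+0+0+0+1+0+0+0+1+0+0+0+1 mod 2 = 1
  s[1] = (011001100110011)·(010101110010001) mod 2 = 0+1+0+0+0+1+1+0+0+0+1+0+0+0+1 mod 2 = 1
  s[2] = (000111100001111)·(010101110010001) mod 2 = 0+0+0+1+0+1+1+0+0+0+0+0+0+0+1 mod 2 = 0
  s[3] = (000000011111111)·(010101110010001) mod 2 = 0+0+0+0+0+0+0+1+0+0+1+0+0+0+1 mod 2 = 1
Syndrome = 1101
Column i of H is the binary representation of i, so the syndrome is the binary index of the flipped bit.
Read s = 1101 with s[0] as LSB: 1·2^0 + 1·2^1 + 0·2^2 + 1·2^3 = 11.
Error is at bit position 11.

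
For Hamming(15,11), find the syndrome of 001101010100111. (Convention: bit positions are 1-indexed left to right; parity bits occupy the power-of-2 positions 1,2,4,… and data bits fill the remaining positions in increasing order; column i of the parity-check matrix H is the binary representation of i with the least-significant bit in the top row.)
Syndrome s = H · r^T (mod 2), r = 001101010100111:
  s[0] = (101010101010101)·(001101010100111) mod 2 = 0+0+1+0+0+0+0+0+0+0+0+0+1+0+1 mod 2 = 1
  s[1] = (011001100110011)·(001101010100111) mod 2 = 0+0+1+0+0+1+0+0+0+1+0+0+0+1+1 mod 2 = 1
  s[2] = (000111100001111)·(001101010100111) mod 2 = 0+0+0+1+0+1+0+0+0+0+0+0+1+1+1 mod 2 = 1
  s[3] = (000000011111111)·(001101010100111) mod 2 = 0+0+0+0+0+0+0+1+0+1+0+0+1+1+1 mod 2 = 1
Syndrome = 1111
Non-zero syndrome: error at position 15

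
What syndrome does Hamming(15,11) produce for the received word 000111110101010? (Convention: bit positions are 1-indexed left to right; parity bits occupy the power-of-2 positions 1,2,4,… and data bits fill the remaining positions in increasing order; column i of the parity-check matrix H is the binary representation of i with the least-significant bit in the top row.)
Syndrome s = H · r^T (mod 2), r = 000111110101010:
  s[0] = (101010101010101)·(000111110101010) mod 2 = 0+0+0+0+1+0+1+0+0+0+0+0+0+0+0 mod 2 = 0
  s[1] = (011001100110011)·(000111110101010) mod 2 = 0+0+0+0+0+1+1+0+0+1+0+0+0+1+0 mod 2 = 0
  s[2] = (000111100001111)·(000111110101010) mod 2 = 0+0+0+1+1+1+1+0+0+0+0+1+0+1+0 mod 2 = 0
  s[3] = (000000011111111)·(000111110101010) mod 2 = 0+0+0+0+0+0+0+1+0+1+0+1+0+1+0 mod 2 = 0
Syndrome = 0000
s = 0: no error detected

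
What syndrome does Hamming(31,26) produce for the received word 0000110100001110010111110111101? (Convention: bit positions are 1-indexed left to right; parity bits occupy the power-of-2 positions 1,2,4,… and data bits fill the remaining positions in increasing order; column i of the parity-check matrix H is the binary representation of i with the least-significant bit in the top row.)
Syndrome s = H · r^T (mod 2), r = 0000110100001110010111110111101:
  s[0] = (1010101010101010101010101010101)·(0000110100001110010111110111101) mod 2 = 0+0+0+0+1+0+0+0+0+0+0+0+1+0+1+0+0+0+0+0+1+0+1+0+0+0+1+0+1+0+1 mod 2 = 0
  s[1] = (0110011001100110011001100110011)·(0000110100001110010111110111101) mod 2 = 0+0+0+0+0+1+0+0+0+0+0+0+0+1+1+0+0+1+0+0+0+1+1+0+0+1+1+0+0+0+1 mod 2 = 1
  s[2] = (0001111000011110000111100001111)·(0000110100001110010111110111101) mod 2 = 0+0+0+0+1+1+0+0+0+0+0+0+1+1+1+0+0+0+0+1+1+1+1+0+0+0+0+1+1+0+1 mod 2 = 0
  s[3] = (0000000111111110000000011111111)·(0000110100001110010111110111101) mod 2 = 0+0+0+0+0+0+0+1+0+0+0+0+1+1+1+0+0+0+0+0+0+0+0+1+0+1+1+1+1+0+1 mod 2 = 0
  s[4] = (0000000000000001111111111111111)·(0000110100001110010111110111101) mod 2 = 0+0+0+0+0+0+0+0+0+0+0+0+0+0+0+0+0+1+0+1+1+1+1+1+0+1+1+1+1+0+1 mod 2 = 1
Syndrome = 01001
Non-zero syndrome: error at position 18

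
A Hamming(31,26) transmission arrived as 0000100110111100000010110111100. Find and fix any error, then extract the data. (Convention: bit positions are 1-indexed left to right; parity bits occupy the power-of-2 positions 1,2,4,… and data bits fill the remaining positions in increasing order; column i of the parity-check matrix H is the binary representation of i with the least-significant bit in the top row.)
Syndrome s = H · r^T (mod 2), r = 0000100110111100000010110111100:
  s[0] = (1010101010101010101010101010101)·(0000100110111100000010110111100) mod 2 = 0+0+0+0+1+0+0+0+1+0+1+0+1+0+0+0+0+0+0+0+1+0+1+0+0+0+1+0+1+0+0 mod 2 = 0
  s[1] = (0110011001100110011001100110011)·(0000100110111100000010110111100) mod 2 = 0+0+0+0+0+0+0+0+0+0+1+0+0+1+0+0+0+0+0+0+0+0+1+0+0+1+1+0+0+0+0 mod 2 = 1
  s[2] = (0001111000011110000111100001111)·(0000100110111100000010110111100) mod 2 = 0+0+0+0+1+0+0+0+0+0+0+1+1+1+0+0+0+0+0+0+1+0+1+0+0+0+0+1+1+0+0 mod 2 = 0
  s[3] = (0000000111111110000000011111111)·(0000100110111100000010110111100) mod 2 = 0+0+0+0+0+0+0+1+1+0+1+1+1+1+0+0+0+0+0+0+0+0+0+1+0+1+1+1+1+0+0 mod 2 = 1
  s[4] = (0000000000000001111111111111111)·(0000100110111100000010110111100) mod 2 = 0+0+0+0+0+0+0+0+0+0+0+0+0+0+0+0+0+0+0+0+1+0+1+1+0+1+1+1+1+0+0 mod 2 = 1
Syndrome = 01011
Column 26 of H equals this syndrome → error at bit 26 (1-indexed).
Flip bit 26: 0000100110111100000010110111100 → 0000100110111100000010110011100
Extract data bits at positions {3,5,6,7,9,10,11,12,13,14,15,17,18,19,20,21,22,23,24,25,26,27,28,29,30,31}: 01001011110000010110011100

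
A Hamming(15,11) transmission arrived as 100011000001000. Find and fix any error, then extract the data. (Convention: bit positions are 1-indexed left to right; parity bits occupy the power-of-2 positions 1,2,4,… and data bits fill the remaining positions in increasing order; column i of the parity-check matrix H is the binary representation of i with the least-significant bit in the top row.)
Syndrome s = H · r^T (mod 2), r = 100011000001000:
  s[0] = (101010101010101)·(100011000001000) mod 2 = 1+0+0+0+1+0+0+0+0+0+0+0+0+0+0 mod 2 = 0
  s[1] = (011001100110011)·(100011000001000) mod 2 = 0+0+0+0+0+1+0+0+0+0+0+0+0+0+0 mod 2 = 1
  s[2] = (000111100001111)·(100011000001000) mod 2 = 0+0+0+0+1+1+0+0+0+0+0+1+0+0+0 mod 2 = 1
  s[3] = (000000011111111)·(100011000001000) mod 2 = 0+0+0+0+0+0+0+0+0+0+0+1+0+0+0 mod 2 = 1
Syndrome = 0111
Column 14 of H equals this syndrome → error at bit 14 (1-indexed).
Flip bit 14: 100011000001000 → 100011000001010
Extract data bits at positions {3,5,6,7,9,10,11,12,13,14,15}: 01100001010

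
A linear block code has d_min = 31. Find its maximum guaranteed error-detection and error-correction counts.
(a) Detection requires d_min ≥ e+1, so e ≤ d_min − 1 = 30.
(b) Correction requires d_min ≥ 2t+1, so t ≤ ⌊(d_min − 1)/2⌋ = ⌊30/2⌋ = 15.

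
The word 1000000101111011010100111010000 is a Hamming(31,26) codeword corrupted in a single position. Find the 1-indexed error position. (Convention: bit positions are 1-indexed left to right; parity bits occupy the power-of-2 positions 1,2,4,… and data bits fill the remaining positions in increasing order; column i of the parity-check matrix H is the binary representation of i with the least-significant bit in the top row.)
Syndrome s = H · r^T (mod 2), r = 1000000101111011010100111010000:
  s[0] = (1010101010101010101010101010101)·(1000000101111011010100111010000) mod 2 = 1+0+0+0+0+0+0+0+0+0+1+0+1+0+1+0+0+0+0+0+0+0+1+0+1+0+1+0+0+0+0 mod 2 = 1
  s[1] = (0110011001100110011001100110011)·(1000000101111011010100111010000) mod 2 = 0+0+0+0+0+0+0+0+0+1+1+0+0+0+1+0+0+1+0+0+0+0+1+0+0+0+1+0+0+0+0 mod 2 = 0
  s[2] = (0001111000011110000111100001111)·(1000000101111011010100111010000) mod 2 = 0+0+0+0+0+0+0+0+0+0+0+1+1+0+1+0+0+0+0+1+0+0+1+0+0+0+0+0+0+0+0 mod 2 = 1
  s[3] = (0000000111111110000000011111111)·(1000000101111011010100111010000) mod 2 = 0+0+0+0+0+0+0+1+0+1+1+1+1+0+1+0+0+0+0+0+0+0+0+1+1+0+1+0+0+0+0 mod 2 = 1
  s[4] = (0000000000000001111111111111111)·(1000000101111011010100111010000) mod 2 = 0+0+0+0+0+0+0+0+0+0+0+0+0+0+0+1+0+1+0+1+0+0+1+1+1+0+1+0+0+0+0 mod 2 = 1
Syndrome = 10111
Column i of H is the binary representation of i, so the syndrome is the binary index of the flipped bit.
Read s = 10111 with s[0] as LSB: 1·2^0 + 0·2^1 + 1·2^2 + 1·2^3 + 1·2^4 = 29.
Error is at bit position 29.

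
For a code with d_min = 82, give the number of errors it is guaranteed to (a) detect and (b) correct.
(a) Detection requires d_min ≥ e+1, so e ≤ d_min − 1 = 81.
(b) Correction requires d_min ≥ 2t+1, so t ≤ ⌊(d_min − 1)/2⌋ = ⌊81/2⌋ = 40.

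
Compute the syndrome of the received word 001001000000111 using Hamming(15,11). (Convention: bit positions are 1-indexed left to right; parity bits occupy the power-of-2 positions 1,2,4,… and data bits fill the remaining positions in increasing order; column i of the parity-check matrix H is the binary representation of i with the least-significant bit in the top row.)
Syndrome s = H · r^T (mod 2), r = 001001000000111:
  s[0] = (101010101010101)·(001001000000111) mod 2 = 0+0+1+0+0+0+0+0+0+0+0+0+1+0+1 mod 2 = 1
  s[1] = (011001100110011)·(001001000000111) mod 2 = 0+0+1+0+0+1+0+0+0+0+0+0+0+1+1 mod 2 = 0
  s[2] = (000111100001111)·(001001000000111) mod 2 = 0+0+0+0+0+1+0+0+0+0+0+0+1+1+1 mod 2 = 0
  s[3] = (000000011111111)·(001001000000111) mod 2 = 0+0+0+0+0+0+0+0+0+0+0+0+1+1+1 mod 2 = 1
Syndrome = 1001
Non-zero syndrome: error at position 9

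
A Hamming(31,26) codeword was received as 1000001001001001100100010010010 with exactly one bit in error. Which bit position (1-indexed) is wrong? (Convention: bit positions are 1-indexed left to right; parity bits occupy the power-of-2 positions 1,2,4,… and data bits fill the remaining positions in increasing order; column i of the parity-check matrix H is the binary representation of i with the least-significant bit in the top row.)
Syndrome s = H · r^T (mod 2), r = 1000001001001001100100010010010:
  s[0] = (1010101010101010101010101010101)·(1000001001001001100100010010010) mod 2 = 1+0+0+0+0+0+1+0+0+0+0+0+1+0+0+0+1+0+0+0+0+0+0+0+0+0+1+0+0+0+0 mod 2 = 1
  s[1] = (0110011001100110011001100110011)·(1000001001001001100100010010010) mod 2 = 0+0+0+0+0+0+1+0+0+1+0+0+0+0+0+0+0+0+0+0+0+0+0+0+0+0+1+0+0+1+0 mod 2 = 0
  s[2] = (0001111000011110000111100001111)·(1000001001001001100100010010010) mod 2 = 0+0+0+0+0+0+1+0+0+0+0+0+1+0+0+0+0+0+0+1+0+0+0+0+0+0+0+0+0+1+0 mod 2 = 0
  s[3] = (0000000111111110000000011111111)·(1000001001001001100100010010010) mod 2 = 0+0+0+0+0+0+0+0+0+1+0+0+1+0+0+0+0+0+0+0+0+0+0+1+0+0+1+0+0+1+0 mod 2 = 1
  s[4] = (0000000000000001111111111111111)·(1000001001001001100100010010010) mod 2 = 0+0+0+0+0+0+0+0+0+0+0+0+0+0+0+1+1+0+0+1+0+0+0+1+0+0+1+0+0+1+0 mod 2 = 0
Syndrome = 10010
Column i of H is the binary representation of i, so the syndrome is the binary index of the flipped bit.
Read s = 10010 with s[0] as LSB: 1·2^0 + 0·2^1 + 0·2^2 + 1·2^3 + 0·2^4 = 9.
Error is at bit position 9.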